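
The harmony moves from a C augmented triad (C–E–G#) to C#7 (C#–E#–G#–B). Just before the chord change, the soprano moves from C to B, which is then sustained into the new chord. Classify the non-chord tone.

B is an anticipation.

The harmony at that moment is C augmented triad (C, E, G#); B is not a chord tone.
It is approached by step down from C and then sustained as the same pitch into the next harmony.
Arriving early and becoming a chord tone when the harmony changes — an anticipation.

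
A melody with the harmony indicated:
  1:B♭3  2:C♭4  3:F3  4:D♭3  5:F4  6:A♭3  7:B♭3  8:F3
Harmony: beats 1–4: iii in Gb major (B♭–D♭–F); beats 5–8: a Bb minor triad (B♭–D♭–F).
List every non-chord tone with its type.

The harmony at that moment is B♭ minor triad (B♭, D♭, F); C♭4 is not a chord tone.
It is approached by step up from B♭3 and left by leap down to F3.
Step in, leap out — an escape tone.
The harmony at that moment is B♭ minor triad (B♭, D♭, F); A♭3 is not a chord tone.
It is approached by leap down from F4 and left by step up to B♭3.
Leap in, step out — an appoggiatura.

C♭4 (beat 2) — escape tone; A♭3 (beat 6) — appoggiatura.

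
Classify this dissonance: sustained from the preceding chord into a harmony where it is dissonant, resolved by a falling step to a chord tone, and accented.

Suspension.

Approach: by preparation — the pitch is first a chord tone, then held (tied or repeated) while the harmony changes under it. Departure: down by step. Metric position: strong.
A prepared dissonance that resolves downward by step — a suspension. (The same figure resolving upward would be a retardation.)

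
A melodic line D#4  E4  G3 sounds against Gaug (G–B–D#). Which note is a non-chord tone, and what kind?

The harmony at that moment is G augmented triad (G, B, D#); E4 is not a chord tone.
It is approached by step up from D#4 and left by leap down to G3.
Step in, leap out — an escape tone.

E4 is an escape tone.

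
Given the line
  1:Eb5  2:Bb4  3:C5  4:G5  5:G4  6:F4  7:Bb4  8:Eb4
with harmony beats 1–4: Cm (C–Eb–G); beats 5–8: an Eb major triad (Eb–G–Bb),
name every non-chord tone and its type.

Bb4 (beat 2) — appoggiatura; F4 (beat 6) — escape tone.

The harmony at that moment is C minor triad (C, Eb, G); Bb4 is not a chord tone.
It is approached by leap down from Eb5 and left by step up to C5.
Leap in, step out — an appoggiatura.
The harmony at that moment is Eb major triad (Eb, G, Bb); F4 is not a chord tone.
It is approached by step down from G4 and left by leap up to Bb4.
Step in, leap out — an escape tone.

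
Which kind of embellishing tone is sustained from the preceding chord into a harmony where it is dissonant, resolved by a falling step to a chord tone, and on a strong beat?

Suspension.

Approach: by preparation — the pitch is first a chord tone, then held (tied or repeated) while the harmony changes under it. Departure: down by step. Metric position: strong.
A prepared dissonance that resolves downward by step — a suspension. (The same figure resolving upward would be a retardation.)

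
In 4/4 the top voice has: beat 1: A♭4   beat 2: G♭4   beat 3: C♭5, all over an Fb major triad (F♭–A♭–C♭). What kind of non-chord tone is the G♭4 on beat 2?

The harmony at that moment is F♭ major triad (F♭, A♭, C♭); G♭4 is not a chord tone.
It is approached by step down from A♭4 and left by leap up to C♭5.
Step in, leap out, on a weak beat — an escape tone.

Escape tone.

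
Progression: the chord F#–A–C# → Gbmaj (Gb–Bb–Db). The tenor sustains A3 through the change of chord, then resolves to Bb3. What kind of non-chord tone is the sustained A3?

A3 is a retardation.

The harmony at that moment is Gb major triad (Gb, Bb, Db); A3 is not a chord tone.
It is held over (the same pitch as the preceding A3) and left by step up to Bb3.
Held over from the previous chord and resolving up by step — a retardation.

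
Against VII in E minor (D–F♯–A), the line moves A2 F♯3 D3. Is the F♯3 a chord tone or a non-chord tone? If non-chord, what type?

D major triad contains D, F♯, A; F♯ is the third, so it is a chord tone.

Chord tone (the third of D major triad).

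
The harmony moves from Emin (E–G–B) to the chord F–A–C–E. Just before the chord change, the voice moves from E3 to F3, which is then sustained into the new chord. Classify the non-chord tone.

The harmony at that moment is E minor triad (E, G, B); F3 is not a chord tone.
It is approached by step up from E3 and then sustained as the same pitch into the next harmony.
Arriving early and becoming a chord tone when the harmony changes — an anticipation.

F3 is an anticipation.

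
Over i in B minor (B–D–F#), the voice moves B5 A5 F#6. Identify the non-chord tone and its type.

A5 is an escape tone.

The harmony at that moment is B minor triad (B, D, F#); A5 is not a chord tone.
It is approached by step down from B5 and left by leap up to F#6.
Step in, leap out — an escape tone.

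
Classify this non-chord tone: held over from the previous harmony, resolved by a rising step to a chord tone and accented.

Retardation.

Approach: by preparation — the pitch is first a chord tone, then held (tied or repeated) while the harmony changes under it. Departure: up by step. Metric position: strong.
A prepared dissonance that resolves upward by step — a retardation. (The same figure resolving downward would be a suspension.)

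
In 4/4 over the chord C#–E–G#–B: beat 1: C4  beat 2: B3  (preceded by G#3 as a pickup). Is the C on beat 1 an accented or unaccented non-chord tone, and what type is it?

Accented appoggiatura.

The harmony at that moment is C# minor seventh chord (C#, E, G#, B); C4 is not a chord tone.
It is approached by leap up from G#3 and left by step down to B3.
Leap in, step out — an appoggiatura.
It falls on the downbeat, so it is accented.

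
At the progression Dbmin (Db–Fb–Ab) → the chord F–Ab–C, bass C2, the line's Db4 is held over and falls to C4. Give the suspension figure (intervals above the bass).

9–8 suspension.

At the second chord the bass is C2. The suspended Db4 lies a ninth above the bass; after resolving down by step to C4, the interval above the bass becomes an octave.
Suspension figures are named by those two intervals: 9–8.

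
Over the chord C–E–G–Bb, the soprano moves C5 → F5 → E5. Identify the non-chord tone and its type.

The harmony at that moment is C dominant seventh chord (C, E, G, Bb); F5 is not a chord tone.
It is approached by leap up from C5 and left by step down to E5.
Leap in, step out — an appoggiatura.

F5 is an appoggiatura.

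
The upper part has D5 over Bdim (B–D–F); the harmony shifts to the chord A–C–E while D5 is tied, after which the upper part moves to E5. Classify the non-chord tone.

D5 is a retardation.

The harmony at that moment is A minor triad (A, C, E); D5 is not a chord tone.
It is held over (the same pitch as the preceding D5) and left by step up to E5.
Held over from the previous chord and resolving up by step — a retardation.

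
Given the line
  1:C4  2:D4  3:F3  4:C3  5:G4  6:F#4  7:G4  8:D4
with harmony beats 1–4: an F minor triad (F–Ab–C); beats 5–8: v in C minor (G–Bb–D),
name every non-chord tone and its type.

D4 (beat 2) — escape tone; F#4 (beat 6) — neighbor tone.

The harmony at that moment is F minor triad (F, Ab, C); D4 is not a chord tone.
It is approached by step up from C4 and left by leap down to F3.
Step in, leap out — an escape tone.
The harmony at that moment is G minor triad (G, Bb, D); F#4 is not a chord tone.
It is approached by step down from G4 and left by step up to G4.
Step away and step back to the same note — a neighbor tone (lower neighbor).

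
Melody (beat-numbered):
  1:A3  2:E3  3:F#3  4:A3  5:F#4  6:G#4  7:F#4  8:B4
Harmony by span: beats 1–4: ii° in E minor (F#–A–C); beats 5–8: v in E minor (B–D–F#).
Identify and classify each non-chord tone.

E3 (beat 2) — appoggiatura; G#4 (beat 6) — neighbor tone.

The harmony at that moment is F# diminished triad (F#, A, C); E3 is not a chord tone.
It is approached by leap down from A3 and left by step up to F#3.
Leap in, step out — an appoggiatura.
The harmony at that moment is B minor triad (B, D, F#); G#4 is not a chord tone.
It is approached by step up from F#4 and left by step down to F#4.
Step away and step back to the same note — a neighbor tone (upper neighbor).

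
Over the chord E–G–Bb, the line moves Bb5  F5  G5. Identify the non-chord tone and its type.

The harmony at that moment is E diminished triad (E, G, Bb); F5 is not a chord tone.
It is approached by leap down from Bb5 and left by step up to G5.
Leap in, step out — an appoggiatura.

F5 is an appoggiatura.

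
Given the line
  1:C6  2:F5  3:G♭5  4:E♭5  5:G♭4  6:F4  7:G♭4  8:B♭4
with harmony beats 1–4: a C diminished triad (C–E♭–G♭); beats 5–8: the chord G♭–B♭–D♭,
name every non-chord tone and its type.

The harmony at that moment is C diminished triad (C, E♭, G♭); F5 is not a chord tone.
It is approached by leap down from C6 and left by step up to G♭5.
Leap in, step out — an appoggiatura.
The harmony at that moment is G♭ major triad (G♭, B♭, D♭); F4 is not a chord tone.
It is approached by step down from G♭4 and left by step up to G♭4.
Step away and step back to the same note — a neighbor tone (lower neighbor).

F5 (beat 2) — appoggiatura; F4 (beat 6) — neighbor tone.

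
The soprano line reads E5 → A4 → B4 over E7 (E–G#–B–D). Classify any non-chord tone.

A4 is an appoggiatura.

The harmony at that moment is E dominant seventh chord (E, G#, B, D); A4 is not a chord tone.
It is approached by leap down from E5 and left by step up to B4.
Leap in, step out — an appoggiatura.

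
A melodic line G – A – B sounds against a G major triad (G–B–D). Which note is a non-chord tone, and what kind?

A is a passing tone.

The harmony at that moment is G major triad (G, B, D); A is not a chord tone.
It is approached by step up from G and left by step up to B.
Step in, step out in the same direction — a passing tone.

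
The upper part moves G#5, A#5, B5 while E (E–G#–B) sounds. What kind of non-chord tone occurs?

A#5 is a passing tone.

The harmony at that moment is E major triad (E, G#, B); A#5 is not a chord tone.
It is approached by step up from G#5 and left by step up to B5.
Step in, step out in the same direction — a passing tone.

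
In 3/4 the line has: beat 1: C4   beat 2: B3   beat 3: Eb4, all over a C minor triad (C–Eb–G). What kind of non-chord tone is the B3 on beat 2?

Escape tone.

The harmony at that moment is C minor triad (C, Eb, G); B3 is not a chord tone.
It is approached by step down from C4 and left by leap up to Eb4.
Step in, leap out, on a weak beat — an escape tone.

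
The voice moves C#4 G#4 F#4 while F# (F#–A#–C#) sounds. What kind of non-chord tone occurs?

G#4 is an appoggiatura.

The harmony at that moment is F# major triad (F#, A#, C#); G#4 is not a chord tone.
It is approached by leap up from C#4 and left by step down to F#4.
Leap in, step out — an appoggiatura.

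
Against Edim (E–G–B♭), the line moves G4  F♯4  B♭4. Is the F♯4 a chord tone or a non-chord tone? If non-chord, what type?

Non-chord tone — an escape tone.

The harmony at that moment is E diminished triad (E, G, B♭); F♯4 is not a chord tone.
It is approached by step down from G4 and left by leap up to B♭4.
Step in, leap out — an escape tone.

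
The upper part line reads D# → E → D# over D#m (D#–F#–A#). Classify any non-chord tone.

E is a neighbor tone.

The harmony at that moment is D# minor triad (D#, F#, A#); E is not a chord tone.
It is approached by step up from D# and left by step down to D#.
Step away and step back to the same note — a neighbor tone (upper neighbor).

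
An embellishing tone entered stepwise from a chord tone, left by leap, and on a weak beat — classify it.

Escape tone.

Approach: by step. Departure: by leap. Metric position: weak.
Step in, leap out, from a weak position — an escape tone (échappée). (It is the mirror image of the appoggiatura, which leaps in and steps out on a strong beat.)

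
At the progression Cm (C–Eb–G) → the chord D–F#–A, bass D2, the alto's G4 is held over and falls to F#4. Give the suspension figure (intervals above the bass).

At the second chord the bass is D2. The suspended G4 lies a fourth above the bass; after resolving down by step to F#4, the interval above the bass becomes a third.
Suspension figures are named by those two intervals: 4–3.

4–3 suspension.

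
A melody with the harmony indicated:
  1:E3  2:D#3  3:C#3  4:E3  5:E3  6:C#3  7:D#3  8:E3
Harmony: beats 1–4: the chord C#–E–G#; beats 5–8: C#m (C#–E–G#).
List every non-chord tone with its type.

D#3 (beat 2) — passing tone; D#3 (beat 7) — passing tone.

The harmony at that moment is C# minor triad (C#, E, G#); D#3 is not a chord tone.
It is approached by step down from E3 and left by step down to C#3.
Step in, step out in the same direction — a passing tone.
The harmony at that moment is C# minor triad (C#, E, G#); D#3 is not a chord tone.
It is approached by step up from C#3 and left by step up to E3.
Step in, step out in the same direction — a passing tone.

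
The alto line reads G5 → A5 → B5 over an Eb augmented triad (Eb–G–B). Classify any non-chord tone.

The harmony at that moment is Eb augmented triad (Eb, G, B); A5 is not a chord tone.
It is approached by step up from G5 and left by step up to B5.
Step in, step out in the same direction — a passing tone.

A5 is a passing tone.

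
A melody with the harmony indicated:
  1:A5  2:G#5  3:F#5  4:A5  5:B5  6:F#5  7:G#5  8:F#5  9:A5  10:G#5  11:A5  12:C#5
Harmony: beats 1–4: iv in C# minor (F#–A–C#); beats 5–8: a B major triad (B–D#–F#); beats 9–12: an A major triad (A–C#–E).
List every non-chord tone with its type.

G#5 (beat 2) — passing tone; G#5 (beat 7) — neighbor tone; G#5 (beat 10) — neighbor tone.

The harmony at that moment is F# minor triad (F#, A, C#); G#5 is not a chord tone.
It is approached by step down from A5 and left by step down to F#5.
Step in, step out in the same direction — a passing tone.
The harmony at that moment is B major triad (B, D#, F#); G#5 is not a chord tone.
It is approached by step up from F#5 and left by step down to F#5.
Step away and step back to the same note — a neighbor tone (upper neighbor).
The harmony at that moment is A major triad (A, C#, E); G#5 is not a chord tone.
It is approached by step down from A5 and left by step up to A5.
Step away and step back to the same note — a neighbor tone (lower neighbor).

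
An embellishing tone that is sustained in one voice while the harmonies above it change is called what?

Approach: none. Departure: none — a single pitch is sustained while the chords change around it, passing through harmonies that do not contain it.
No melodic motion at all; the dissonance is created entirely by the moving harmonies against the stationary note — a pedal tone (pedal point).

Pedal tone.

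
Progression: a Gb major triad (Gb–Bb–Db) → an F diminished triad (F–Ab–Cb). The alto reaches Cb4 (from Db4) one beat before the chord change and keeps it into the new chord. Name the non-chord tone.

The harmony at that moment is Gb major triad (Gb, Bb, Db); Cb4 is not a chord tone.
It is approached by step down from Db4 and then sustained as the same pitch into the next harmony.
Arriving early and becoming a chord tone when the harmony changes — an anticipation.

Cb4 is an anticipation.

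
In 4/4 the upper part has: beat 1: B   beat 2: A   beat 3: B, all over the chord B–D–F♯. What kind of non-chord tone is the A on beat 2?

The harmony at that moment is B minor triad (B, D, F♯); A is not a chord tone.
It is approached by step down from B and left by step up to B.
Step away and step back to the same note — a neighbor tone (lower neighbor).

Lower neighbor tone.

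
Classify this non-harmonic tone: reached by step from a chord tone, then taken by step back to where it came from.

Neighbor tone.

Approach: by step. Departure: by step in the opposite direction, back to the starting pitch.
Stepwise on both sides but reversing to return to the same chord tone — a neighbor tone. (Had it continued onward in the same direction it would be a passing tone instead.)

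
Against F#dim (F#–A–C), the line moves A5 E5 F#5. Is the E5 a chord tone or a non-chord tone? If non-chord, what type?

Non-chord tone — an appoggiatura.

The harmony at that moment is F# diminished triad (F#, A, C); E5 is not a chord tone.
It is approached by leap down from A5 and left by step up to F#5.
Leap in, step out — an appoggiatura.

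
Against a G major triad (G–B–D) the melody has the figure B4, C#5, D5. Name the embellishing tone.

The harmony at that moment is G major triad (G, B, D); C#5 is not a chord tone.
It is approached by step up from B4 and left by step up to D5.
Step in, step out in the same direction — a passing tone.

C#5 is a passing tone.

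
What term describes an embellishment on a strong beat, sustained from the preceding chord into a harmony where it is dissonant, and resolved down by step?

Suspension.

Approach: by preparation — the pitch is first a chord tone, then held (tied or repeated) while the harmony changes under it. Departure: down by step. Metric position: strong.
A prepared dissonance that resolves downward by step — a suspension. (The same figure resolving upward would be a retardation.)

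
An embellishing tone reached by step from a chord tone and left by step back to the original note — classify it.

Neighbor tone.

Approach: by step. Departure: by step in the opposite direction, back to the starting pitch.
Stepwise on both sides but reversing to return to the same chord tone — a neighbor tone. (Had it continued onward in the same direction it would be a passing tone instead.)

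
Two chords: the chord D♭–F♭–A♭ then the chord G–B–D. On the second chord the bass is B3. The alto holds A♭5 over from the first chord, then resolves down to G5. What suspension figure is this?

7–6 suspension.

At the second chord the bass is B3. The suspended A♭5 lies a seventh above the bass; after resolving down by step to G5, the interval above the bass becomes a sixth.
Suspension figures are named by those two intervals: 7–6.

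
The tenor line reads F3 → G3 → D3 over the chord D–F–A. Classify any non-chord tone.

G3 is an escape tone.

The harmony at that moment is D minor triad (D, F, A); G3 is not a chord tone.
It is approached by step up from F3 and left by leap down to D3.
Step in, leap out — an escape tone.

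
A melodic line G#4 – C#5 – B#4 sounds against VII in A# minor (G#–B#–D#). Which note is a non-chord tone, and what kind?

The harmony at that moment is G# major triad (G#, B#, D#); C#5 is not a chord tone.
It is approached by leap up from G#4 and left by step down to B#4.
Leap in, step out — an appoggiatura.

C#5 is an appoggiatura.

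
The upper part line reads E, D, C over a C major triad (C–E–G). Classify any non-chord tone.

D is a passing tone.

The harmony at that moment is C major triad (C, E, G); D is not a chord tone.
It is approached by step down from E and left by step down to C.
Step in, step out in the same direction — a passing tone.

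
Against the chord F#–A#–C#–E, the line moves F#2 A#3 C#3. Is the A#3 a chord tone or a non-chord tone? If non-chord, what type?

Chord tone (the third of F# dominant seventh chord).

F# dominant seventh chord contains F#, A#, C#, E; A# is the third, so it is a chord tone.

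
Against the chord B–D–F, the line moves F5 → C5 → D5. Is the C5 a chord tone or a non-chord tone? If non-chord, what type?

The harmony at that moment is B diminished triad (B, D, F); C5 is not a chord tone.
It is approached by leap down from F5 and left by step up to D5.
Leap in, step out — an appoggiatura.

Non-chord tone — an appoggiatura.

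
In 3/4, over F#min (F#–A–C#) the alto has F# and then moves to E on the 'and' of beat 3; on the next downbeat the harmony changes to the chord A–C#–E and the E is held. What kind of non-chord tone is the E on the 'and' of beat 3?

Anticipation.

The harmony at that moment is F# minor triad (F#, A, C#); E is not a chord tone.
It is approached by step down from F# and then sustained as the same pitch into the next harmony.
Arriving early and becoming a chord tone when the harmony changes — an anticipation.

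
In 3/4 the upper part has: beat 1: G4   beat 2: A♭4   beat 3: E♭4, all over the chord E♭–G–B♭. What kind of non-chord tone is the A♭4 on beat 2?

The harmony at that moment is E♭ major triad (E♭, G, B♭); A♭4 is not a chord tone.
It is approached by step up from G4 and left by leap down to E♭4.
Step in, leap out, on a weak beat — an escape tone.

Escape tone.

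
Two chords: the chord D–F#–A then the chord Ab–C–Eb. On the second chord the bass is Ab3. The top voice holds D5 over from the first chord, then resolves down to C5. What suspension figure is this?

4–3 suspension.

At the second chord the bass is Ab3. The suspended D5 lies a fourth above the bass; after resolving down by step to C5, the interval above the bass becomes a third.
Suspension figures are named by those two intervals: 4–3.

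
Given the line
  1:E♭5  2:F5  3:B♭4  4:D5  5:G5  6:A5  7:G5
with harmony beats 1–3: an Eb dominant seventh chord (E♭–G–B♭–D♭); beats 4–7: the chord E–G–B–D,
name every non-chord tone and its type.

F5 (beat 2) — escape tone; A5 (beat 6) — neighbor tone.

The harmony at that moment is E♭ dominant seventh chord (E♭, G, B♭, D♭); F5 is not a chord tone.
It is approached by step up from E♭5 and left by leap down to B♭4.
Step in, leap out — an escape tone.
The harmony at that moment is E minor seventh chord (E, G, B, D); A5 is not a chord tone.
It is approached by step up from G5 and left by step down to G5.
Step away and step back to the same note — a neighbor tone (upper neighbor).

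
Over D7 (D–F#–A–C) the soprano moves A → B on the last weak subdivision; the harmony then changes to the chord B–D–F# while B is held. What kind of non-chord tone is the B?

B is an anticipation.

The harmony at that moment is D dominant seventh chord (D, F#, A, C); B is not a chord tone.
It is approached by step up from A and then sustained as the same pitch into the next harmony.
Arriving early and becoming a chord tone when the harmony changes — an anticipation.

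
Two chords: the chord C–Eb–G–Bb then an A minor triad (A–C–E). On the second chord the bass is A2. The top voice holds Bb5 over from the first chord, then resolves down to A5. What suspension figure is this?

At the second chord the bass is A2. The suspended Bb5 lies a ninth above the bass; after resolving down by step to A5, the interval above the bass becomes an octave.
Suspension figures are named by those two intervals: 9–8.

9–8 suspension.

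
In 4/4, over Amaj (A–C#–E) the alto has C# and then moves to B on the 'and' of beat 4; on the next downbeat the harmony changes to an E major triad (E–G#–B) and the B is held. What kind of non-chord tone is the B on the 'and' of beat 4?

Anticipation.

The harmony at that moment is A major triad (A, C#, E); B is not a chord tone.
It is approached by step down from C# and then sustained as the same pitch into the next harmony.
Arriving early and becoming a chord tone when the harmony changes — an anticipation.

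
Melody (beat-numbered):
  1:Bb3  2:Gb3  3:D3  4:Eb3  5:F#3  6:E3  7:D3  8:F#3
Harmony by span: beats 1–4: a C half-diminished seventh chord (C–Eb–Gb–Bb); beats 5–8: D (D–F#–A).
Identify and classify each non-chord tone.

D3 (beat 3) — appoggiatura; E3 (beat 6) — passing tone.

The harmony at that moment is C half-diminished seventh chord (C, Eb, Gb, Bb); D3 is not a chord tone.
It is approached by leap down from Gb3 and left by step up to Eb3.
Leap in, step out — an appoggiatura.
The harmony at that moment is D major triad (D, F#, A); E3 is not a chord tone.
It is approached by step down from F#3 and left by step down to D3.
Step in, step out in the same direction — a passing tone.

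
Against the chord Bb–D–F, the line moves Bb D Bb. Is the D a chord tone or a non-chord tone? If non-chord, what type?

Bb major triad contains Bb, D, F; D is the third, so it is a chord tone.

Chord tone (the third of Bb major triad).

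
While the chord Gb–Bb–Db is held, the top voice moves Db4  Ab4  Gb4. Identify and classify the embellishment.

Ab4 is an appoggiatura.

The harmony at that moment is Gb major triad (Gb, Bb, Db); Ab4 is not a chord tone.
It is approached by leap up from Db4 and left by step down to Gb4.
Leap in, step out — an appoggiatura.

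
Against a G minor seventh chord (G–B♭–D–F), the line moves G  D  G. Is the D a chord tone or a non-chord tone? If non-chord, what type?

Chord tone (the fifth of G minor seventh chord).

G minor seventh chord contains G, B♭, D, F; D is the fifth, so it is a chord tone.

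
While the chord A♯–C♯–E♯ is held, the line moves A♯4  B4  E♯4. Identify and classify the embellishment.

B4 is an escape tone.

The harmony at that moment is A♯ minor triad (A♯, C♯, E♯); B4 is not a chord tone.
It is approached by step up from A♯4 and left by leap down to E♯4.
Step in, leap out — an escape tone.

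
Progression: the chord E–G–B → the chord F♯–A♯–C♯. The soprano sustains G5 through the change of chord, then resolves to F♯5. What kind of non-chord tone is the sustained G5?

G5 is a suspension.

The harmony at that moment is F♯ major triad (F♯, A♯, C♯); G5 is not a chord tone.
It is held over (the same pitch as the preceding G5) and left by step down to F♯5.
Held over from the previous chord and resolving down by step — a suspension.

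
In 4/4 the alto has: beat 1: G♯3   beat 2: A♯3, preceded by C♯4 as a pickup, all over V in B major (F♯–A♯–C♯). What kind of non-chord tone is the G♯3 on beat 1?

Appoggiatura.

The harmony at that moment is F♯ major triad (F♯, A♯, C♯); G♯3 is not a chord tone.
It is approached by leap down from C♯4 and left by step up to A♯3.
Leap in, step out, metrically accented — an appoggiatura.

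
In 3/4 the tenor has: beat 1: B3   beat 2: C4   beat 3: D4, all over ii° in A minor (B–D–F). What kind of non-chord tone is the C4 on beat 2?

The harmony at that moment is B diminished triad (B, D, F); C4 is not a chord tone.
It is approached by step up from B3 and left by step up to D4.
Step in, step out in the same direction — a passing tone.

Passing tone.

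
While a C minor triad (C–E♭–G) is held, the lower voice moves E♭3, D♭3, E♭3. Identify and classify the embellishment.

D♭3 is a neighbor tone.

The harmony at that moment is C minor triad (C, E♭, G); D♭3 is not a chord tone.
It is approached by step down from E♭3 and left by step up to E♭3.
Step away and step back to the same note — a neighbor tone (lower neighbor).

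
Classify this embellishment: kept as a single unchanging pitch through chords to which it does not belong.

Approach: none. Departure: none — a single pitch is sustained while the chords change around it, passing through harmonies that do not contain it.
No melodic motion at all; the dissonance is created entirely by the moving harmonies against the stationary note — a pedal tone (pedal point).

Pedal tone.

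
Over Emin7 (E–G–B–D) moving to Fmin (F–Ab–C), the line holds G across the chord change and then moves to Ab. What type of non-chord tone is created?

The harmony at that moment is F minor triad (F, Ab, C); G is not a chord tone.
It is held over (the same pitch as the preceding G) and left by step up to Ab.
Held over from the previous chord and resolving up by step — a retardation.

G is a retardation.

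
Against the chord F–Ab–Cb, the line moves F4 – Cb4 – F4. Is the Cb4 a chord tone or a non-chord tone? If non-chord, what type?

F diminished triad contains F, Ab, Cb; Cb is the fifth, so it is a chord tone.

Chord tone (the fifth of F diminished triad).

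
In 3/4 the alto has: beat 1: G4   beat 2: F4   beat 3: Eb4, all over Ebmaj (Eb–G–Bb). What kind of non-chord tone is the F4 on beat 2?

The harmony at that moment is Eb major triad (Eb, G, Bb); F4 is not a chord tone.
It is approached by step down from G4 and left by step down to Eb4.
Step in, step out in the same direction — a passing tone.

Passing tone.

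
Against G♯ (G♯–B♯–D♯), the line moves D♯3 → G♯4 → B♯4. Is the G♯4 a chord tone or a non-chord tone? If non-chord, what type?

G# major triad contains G♯, B♯, D♯; G♯ is the root, so it is a chord tone.

Chord tone (the root of G# major triad).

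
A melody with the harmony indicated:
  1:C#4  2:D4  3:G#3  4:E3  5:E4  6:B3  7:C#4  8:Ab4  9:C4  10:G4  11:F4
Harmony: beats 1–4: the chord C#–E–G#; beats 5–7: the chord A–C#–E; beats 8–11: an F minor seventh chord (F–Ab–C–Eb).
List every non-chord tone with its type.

D4 (beat 2) — escape tone; B3 (beat 6) — appoggiatura; G4 (beat 10) — appoggiatura.

The harmony at that moment is C# minor triad (C#, E, G#); D4 is not a chord tone.
It is approached by step up from C#4 and left by leap down to G#3.
Step in, leap out — an escape tone.
The harmony at that moment is A major triad (A, C#, E); B3 is not a chord tone.
It is approached by leap down from E4 and left by step up to C#4.
Leap in, step out — an appoggiatura.
The harmony at that moment is F minor seventh chord (F, Ab, C, Eb); G4 is not a chord tone.
It is approached by leap up from C4 and left by step down to F4.
Leap in, step out — an appoggiatura.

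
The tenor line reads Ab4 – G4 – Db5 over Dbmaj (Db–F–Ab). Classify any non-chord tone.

The harmony at that moment is Db major triad (Db, F, Ab); G4 is not a chord tone.
It is approached by step down from Ab4 and left by leap up to Db5.
Step in, leap out — an escape tone.

G4 is an escape tone.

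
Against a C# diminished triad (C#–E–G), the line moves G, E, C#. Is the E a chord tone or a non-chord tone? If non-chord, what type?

C# diminished triad contains C#, E, G; E is the third, so it is a chord tone.

Chord tone (the third of C# diminished triad).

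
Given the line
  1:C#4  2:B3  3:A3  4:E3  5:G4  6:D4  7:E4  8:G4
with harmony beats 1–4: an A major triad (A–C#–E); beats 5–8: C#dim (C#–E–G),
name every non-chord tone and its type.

B3 (beat 2) — passing tone; D4 (beat 6) — appoggiatura.

The harmony at that moment is A major triad (A, C#, E); B3 is not a chord tone.
It is approached by step down from C#4 and left by step down to A3.
Step in, step out in the same direction — a passing tone.
The harmony at that moment is C# diminished triad (C#, E, G); D4 is not a chord tone.
It is approached by leap down from G4 and left by step up to E4.
Leap in, step out — an appoggiatura.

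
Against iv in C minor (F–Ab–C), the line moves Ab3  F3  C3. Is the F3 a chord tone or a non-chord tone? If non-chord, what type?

Chord tone (the root of F minor triad).

F minor triad contains F, Ab, C; F is the root, so it is a chord tone.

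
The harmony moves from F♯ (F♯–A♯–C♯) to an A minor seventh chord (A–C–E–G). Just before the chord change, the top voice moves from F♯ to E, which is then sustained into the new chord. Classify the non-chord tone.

The harmony at that moment is F♯ major triad (F♯, A♯, C♯); E is not a chord tone.
It is approached by step down from F♯ and then sustained as the same pitch into the next harmony.
Arriving early and becoming a chord tone when the harmony changes — an anticipation.

E is an anticipation.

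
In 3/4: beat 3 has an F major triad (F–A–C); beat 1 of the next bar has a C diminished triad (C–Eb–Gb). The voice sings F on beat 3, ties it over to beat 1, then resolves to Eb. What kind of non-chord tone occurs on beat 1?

Suspension.

The harmony at that moment is C diminished triad (C, Eb, Gb); F is not a chord tone.
It is held over (the same pitch as the preceding F) and left by step down to Eb.
Held over from the previous chord and resolving down by step — a suspension.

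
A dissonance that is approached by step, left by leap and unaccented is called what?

Approach: by step. Departure: by leap. Metric position: weak.
Step in, leap out, from a weak position — an escape tone (échappée). (It is the mirror image of the appoggiatura, which leaps in and steps out on a strong beat.)

Escape tone.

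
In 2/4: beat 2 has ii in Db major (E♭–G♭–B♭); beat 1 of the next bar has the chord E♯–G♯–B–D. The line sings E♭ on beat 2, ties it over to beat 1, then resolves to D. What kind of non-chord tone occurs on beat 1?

The harmony at that moment is E♯ diminished seventh chord (E♯, G♯, B, D); E♭ is not a chord tone.
It is held over (the same pitch as the preceding E♭) and left by step down to D.
Held over from the previous chord and resolving down by step — a suspension.

Suspension.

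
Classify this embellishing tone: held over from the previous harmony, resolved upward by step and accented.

Approach: by preparation — the pitch is first a chord tone, then held (tied or repeated) while the harmony changes under it. Departure: up by step. Metric position: strong.
A prepared dissonance that resolves upward by step — a retardation. (The same figure resolving downward would be a suspension.)

Retardation.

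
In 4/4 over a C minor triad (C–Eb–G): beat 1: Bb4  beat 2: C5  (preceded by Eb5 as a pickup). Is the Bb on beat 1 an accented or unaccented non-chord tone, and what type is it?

The harmony at that moment is C minor triad (C, Eb, G); Bb4 is not a chord tone.
It is approached by leap down from Eb5 and left by step up to C5.
Leap in, step out — an appoggiatura.
It falls on the downbeat, so it is accented.

Accented appoggiatura.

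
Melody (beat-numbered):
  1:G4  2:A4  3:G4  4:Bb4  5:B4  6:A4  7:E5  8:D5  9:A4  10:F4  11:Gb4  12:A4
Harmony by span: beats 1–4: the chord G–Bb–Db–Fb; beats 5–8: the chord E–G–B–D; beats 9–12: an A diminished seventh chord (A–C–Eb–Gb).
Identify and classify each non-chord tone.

A4 (beat 2) — neighbor tone; A4 (beat 6) — escape tone; F4 (beat 10) — appoggiatura.

The harmony at that moment is G diminished seventh chord (G, Bb, Db, Fb); A4 is not a chord tone.
It is approached by step up from G4 and left by step down to G4.
Step away and step back to the same note — a neighbor tone (upper neighbor).
The harmony at that moment is E minor seventh chord (E, G, B, D); A4 is not a chord tone.
It is approached by step down from B4 and left by leap up to E5.
Step in, leap out — an escape tone.
The harmony at that moment is A diminished seventh chord (A, C, Eb, Gb); F4 is not a chord tone.
It is approached by leap down from A4 and left by step up to Gb4.
Leap in, step out — an appoggiatura.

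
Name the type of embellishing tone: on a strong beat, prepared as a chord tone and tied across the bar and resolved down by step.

Suspension.

Approach: by preparation — the pitch is first a chord tone, then held (tied or repeated) while the harmony changes under it. Departure: down by step. Metric position: strong.
A prepared dissonance that resolves downward by step — a suspension. (The same figure resolving upward would be a retardation.)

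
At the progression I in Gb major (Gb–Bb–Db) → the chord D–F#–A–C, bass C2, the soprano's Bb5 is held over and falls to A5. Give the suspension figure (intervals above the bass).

At the second chord the bass is C2. The suspended Bb5 lies a seventh above the bass; after resolving down by step to A5, the interval above the bass becomes a sixth.
Suspension figures are named by those two intervals: 7–6.

7–6 suspension.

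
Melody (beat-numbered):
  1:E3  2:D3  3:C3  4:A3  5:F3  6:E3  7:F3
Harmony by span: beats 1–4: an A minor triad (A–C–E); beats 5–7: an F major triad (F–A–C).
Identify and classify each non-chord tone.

D3 (beat 2) — passing tone; E3 (beat 6) — neighbor tone.

The harmony at that moment is A minor triad (A, C, E); D3 is not a chord tone.
It is approached by step down from E3 and left by step down to C3.
Step in, step out in the same direction — a passing tone.
The harmony at that moment is F major triad (F, A, C); E3 is not a chord tone.
It is approached by step down from F3 and left by step up to F3.
Step away and step back to the same note — a neighbor tone (lower neighbor).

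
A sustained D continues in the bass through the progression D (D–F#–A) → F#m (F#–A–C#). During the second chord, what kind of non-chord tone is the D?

The harmony at that moment is F# minor triad (F#, A, C#); D is not a chord tone.
It is held over (the same pitch as the preceding D) and then sustained as the same pitch into the next harmony.
Sustained through a change of harmony — a pedal tone.

Pedal tone (pedal point).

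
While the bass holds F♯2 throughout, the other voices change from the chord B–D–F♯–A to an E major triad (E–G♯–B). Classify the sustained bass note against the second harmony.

Pedal tone (pedal point).

The harmony at that moment is E major triad (E, G♯, B); F♯2 is not a chord tone.
It is held over (the same pitch as the preceding F♯2) and then sustained as the same pitch into the next harmony.
Sustained through a change of harmony — a pedal tone.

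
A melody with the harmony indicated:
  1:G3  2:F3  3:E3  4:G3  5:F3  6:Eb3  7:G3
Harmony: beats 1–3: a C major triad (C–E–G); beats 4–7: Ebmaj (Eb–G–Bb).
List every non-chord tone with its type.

F3 (beat 2) — passing tone; F3 (beat 5) — passing tone.

The harmony at that moment is C major triad (C, E, G); F3 is not a chord tone.
It is approached by step down from G3 and left by step down to E3.
Step in, step out in the same direction — a passing tone.
The harmony at that moment is Eb major triad (Eb, G, Bb); F3 is not a chord tone.
It is approached by step down from G3 and left by step down to Eb3.
Step in, step out in the same direction — a passing tone.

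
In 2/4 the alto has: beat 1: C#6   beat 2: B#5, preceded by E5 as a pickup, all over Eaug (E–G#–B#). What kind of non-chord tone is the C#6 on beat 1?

Appoggiatura.

The harmony at that moment is E augmented triad (E, G#, B#); C#6 is not a chord tone.
It is approached by leap up from E5 and left by step down to B#5.
Leap in, step out, metrically accented — an appoggiatura.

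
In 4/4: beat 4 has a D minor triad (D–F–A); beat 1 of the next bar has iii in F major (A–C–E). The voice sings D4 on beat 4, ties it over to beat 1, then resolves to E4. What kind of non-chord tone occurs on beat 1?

Retardation.

The harmony at that moment is A minor triad (A, C, E); D4 is not a chord tone.
It is held over (the same pitch as the preceding D4) and left by step up to E4.
Held over from the previous chord and resolving up by step — a retardation.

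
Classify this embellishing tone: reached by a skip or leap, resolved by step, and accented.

Approach: by leap. Departure: by step. Metric position: strong.
Leap in, step out, in a metrically strong position — an appoggiatura. (It is the mirror image of the escape tone, which steps in and leaps out from a weak position.)

Appoggiatura.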